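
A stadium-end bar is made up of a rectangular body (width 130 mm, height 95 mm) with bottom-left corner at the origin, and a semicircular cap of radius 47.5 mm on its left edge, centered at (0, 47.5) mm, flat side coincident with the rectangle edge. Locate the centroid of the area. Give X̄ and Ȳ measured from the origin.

rectangular body: A = 130 × 95 = 12350.00, centroid at (65.00, 47.50).
semicircular end: A = ½π·47.5² = 3544.11, centroid at (-20.16, 47.50).
ΣA = 15894.11 mm²
ΣAX̄ = (12350.00)(65.00) + (3544.11)(-20.16) = 731302.08 mm³
ΣAȲ = (12350.00)(47.50) + (3544.11)(47.50) = 754970.19 mm³
X̄ = 731302.08 / 15894.11 = 46.01 mm
Ȳ = 754970.19 / 15894.11 = 47.50 mm

X̄ = 46.01 mm, Ȳ = 47.50 mm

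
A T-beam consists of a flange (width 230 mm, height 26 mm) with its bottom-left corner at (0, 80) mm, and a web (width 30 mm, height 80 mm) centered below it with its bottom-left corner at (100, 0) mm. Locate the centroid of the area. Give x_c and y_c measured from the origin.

x_c = 115.00 mm, y_c = 77.82 mm

web: A = 30 × 80 = 2400.00, centroid at (115.00, 40.00).
flange: A = 230 × 26 = 5980.00, centroid at (115.00, 93.00).
ΣA = 8380.00 mm²
ΣAx_c = (2400.00)(115.00) + (5980.00)(115.00) = 963700.00 mm³
ΣAy_c = (2400.00)(40.00) + (5980.00)(93.00) = 652140.00 mm³
x_c = 963700.00 / 8380.00 = 115.00 mm
y_c = 652140.00 / 8380.00 = 77.82 mm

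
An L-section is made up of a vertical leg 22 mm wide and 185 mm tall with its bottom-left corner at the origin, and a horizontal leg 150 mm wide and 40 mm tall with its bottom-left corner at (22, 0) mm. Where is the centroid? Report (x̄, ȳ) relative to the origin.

vertical leg: A = 22 × 185 = 4070.00, centroid at (11.00, 92.50).
horizontal leg: A = 150 × 40 = 6000.00, centroid at (97.00, 20.00).
ΣA = 10070.00 mm²
ΣAx̄ = (4070.00)(11.00) + (6000.00)(97.00) = 626770.00 mm³
ΣAȳ = (4070.00)(92.50) + (6000.00)(20.00) = 496475.00 mm³
x̄ = 626770.00 / 10070.00 = 62.24 mm
ȳ = 496475.00 / 10070.00 = 49.30 mm

x̄ = 62.24 mm, ȳ = 49.30 mm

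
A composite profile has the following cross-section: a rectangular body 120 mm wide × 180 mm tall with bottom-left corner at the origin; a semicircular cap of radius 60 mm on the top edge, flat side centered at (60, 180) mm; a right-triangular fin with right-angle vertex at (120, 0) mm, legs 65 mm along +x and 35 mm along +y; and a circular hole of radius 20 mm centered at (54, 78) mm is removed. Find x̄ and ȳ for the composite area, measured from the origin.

rectangular body: A = 120 × 180 = 21600.00, centroid at (60.00, 90.00).
semicircular top: A = ½π·60² = 5654.87, centroid at (60.00, 205.46).
triangular fin: A = ½·65·35 = 1137.50, centroid at (141.67, 11.67).
hole: A = −π·20² = -1256.64, centroid at (54.00, 78.00).
ΣA = 27135.73 mm²
ΣAx̄ = (21600.00)(60.00) + (5654.87)(60.00) + (1137.50)(141.67) + (-1256.64)(54.00) = 1728579.44 mm³
ΣAȳ = (21600.00)(90.00) + (5654.87)(205.46) + (1137.50)(11.67) + (-1256.64)(78.00) = 3021129.16 mm³
x̄ = 1728579.44 / 27135.73 = 63.70 mm
ȳ = 3021129.16 / 27135.73 = 111.33 mm

x̄ = 63.70 mm, ȳ = 111.33 mm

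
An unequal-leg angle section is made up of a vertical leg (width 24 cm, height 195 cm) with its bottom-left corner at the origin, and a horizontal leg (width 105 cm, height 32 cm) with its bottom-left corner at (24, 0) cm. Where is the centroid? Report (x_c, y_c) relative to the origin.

x_c = 38.96 cm, y_c = 63.44 cm

Part | A | x̄ᵢ | ȳᵢ | A·x̄ᵢ | A·ȳᵢ
vertical leg | 4680.00 | 12.00 | 97.50 | 56160.00 | 456300.00
horizontal leg | 3360.00 | 76.50 | 16.00 | 257040.00 | 53760.00
Σ | 8040.00 |  |  | 313200.00 | 510060.00
x_c = 313200.00 / 8040.00 = 38.96 cm
y_c = 510060.00 / 8040.00 = 63.44 cm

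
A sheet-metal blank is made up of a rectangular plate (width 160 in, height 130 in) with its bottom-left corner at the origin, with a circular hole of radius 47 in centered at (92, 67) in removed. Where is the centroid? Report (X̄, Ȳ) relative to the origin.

X̄ = 73.99 in, Ȳ = 64.00 in

plate: A = 160 × 130 = 20800.00, centroid at (80.00, 65.00).
hole: A = −π·47² = -6939.78, centroid at (92.00, 67.00).
ΣA = 13860.22 in²
ΣAX̄ = (20800.00)(80.00) + (-6939.78)(92.00) = 1025540.41 in³
ΣAȲ = (20800.00)(65.00) + (-6939.78)(67.00) = 887034.86 in³
X̄ = 1025540.41 / 13860.22 = 73.99 in
Ȳ = 887034.86 / 13860.22 = 64.00 in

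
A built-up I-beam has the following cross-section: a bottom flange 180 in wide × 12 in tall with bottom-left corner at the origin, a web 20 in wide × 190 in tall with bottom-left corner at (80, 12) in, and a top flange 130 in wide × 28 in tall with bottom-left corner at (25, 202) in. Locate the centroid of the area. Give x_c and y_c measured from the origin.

x_c = 90.00 in, y_c = 125.60 in

bottom flange: A = 180 × 12 = 2160.00, centroid at (90.00, 6.00).
web: A = 20 × 190 = 3800.00, centroid at (90.00, 107.00).
top flange: A = 130 × 28 = 3640.00, centroid at (90.00, 216.00).
ΣA = 9600.00 in², ΣAx_c = 864000.00 in³, ΣAy_c = 1205800.00 in³.
x_c = 864000.00/9600.00 = 90.00 in; y_c = 1205800.00/9600.00 = 125.60 in.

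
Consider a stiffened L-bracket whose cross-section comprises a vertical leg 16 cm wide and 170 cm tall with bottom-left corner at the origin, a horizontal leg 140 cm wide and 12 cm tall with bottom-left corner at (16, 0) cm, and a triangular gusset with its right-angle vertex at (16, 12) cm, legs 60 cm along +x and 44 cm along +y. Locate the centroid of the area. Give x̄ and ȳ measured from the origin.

vertical leg: A = 16 × 170 = 2720.00, centroid at (8.00, 85.00).
horizontal leg: A = 140 × 12 = 1680.00, centroid at (86.00, 6.00).
gusset: A = ½·60·44 = 1320.00, centroid at (36.00, 26.67).
ΣA = 5720.00 cm²
ΣAx̄ = (2720.00)(8.00) + (1680.00)(86.00) + (1320.00)(36.00) = 213760.00 cm³
ΣAȳ = (2720.00)(85.00) + (1680.00)(6.00) + (1320.00)(26.67) = 276480.00 cm³
x̄ = 213760.00 / 5720.00 = 37.37 cm
ȳ = 276480.00 / 5720.00 = 48.34 cm

x̄ = 37.37 cm, ȳ = 48.34 cm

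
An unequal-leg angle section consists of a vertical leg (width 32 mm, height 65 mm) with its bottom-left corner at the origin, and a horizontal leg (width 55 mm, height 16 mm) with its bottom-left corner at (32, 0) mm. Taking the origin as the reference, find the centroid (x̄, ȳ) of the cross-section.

x̄ = 28.93 mm, ȳ = 25.22 mm

Part | A | x̄ᵢ | ȳᵢ | A·x̄ᵢ | A·ȳᵢ
vertical leg | 2080.00 | 16.00 | 32.50 | 33280.00 | 67600.00
horizontal leg | 880.00 | 59.50 | 8.00 | 52360.00 | 7040.00
Σ | 2960.00 |  |  | 85640.00 | 74640.00
x̄ = 85640.00 / 2960.00 = 28.93 mm
ȳ = 74640.00 / 2960.00 = 25.22 mm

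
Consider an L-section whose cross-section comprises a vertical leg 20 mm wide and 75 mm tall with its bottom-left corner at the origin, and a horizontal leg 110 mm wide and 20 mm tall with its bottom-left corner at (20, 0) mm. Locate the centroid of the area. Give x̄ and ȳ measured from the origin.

x̄ = 48.65 mm, ȳ = 21.15 mm

vertical leg: A = 20 × 75 = 1500.00, centroid at (10.00, 37.50).
horizontal leg: A = 110 × 20 = 2200.00, centroid at (75.00, 10.00).
ΣA = 3700.00 mm²
ΣAx̄ = (1500.00)(10.00) + (2200.00)(75.00) = 180000.00 mm³
ΣAȳ = (1500.00)(37.50) + (2200.00)(10.00) = 78250.00 mm³
x̄ = 180000.00 / 3700.00 = 48.65 mm
ȳ = 78250.00 / 3700.00 = 21.15 mm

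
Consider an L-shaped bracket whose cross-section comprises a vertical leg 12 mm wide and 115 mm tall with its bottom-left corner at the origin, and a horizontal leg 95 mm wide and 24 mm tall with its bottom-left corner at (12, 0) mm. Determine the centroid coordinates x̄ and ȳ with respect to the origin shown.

vertical leg: A = 12 × 115 = 1380.00, centroid at (6.00, 57.50).
horizontal leg: A = 95 × 24 = 2280.00, centroid at (59.50, 12.00).
ΣA = 3660.00 mm²
ΣAx̄ = (1380.00)(6.00) + (2280.00)(59.50) = 143940.00 mm³
ΣAȳ = (1380.00)(57.50) + (2280.00)(12.00) = 106710.00 mm³
x̄ = 143940.00 / 3660.00 = 39.33 mm
ȳ = 106710.00 / 3660.00 = 29.16 mm

x̄ = 39.33 mm, ȳ = 29.16 mm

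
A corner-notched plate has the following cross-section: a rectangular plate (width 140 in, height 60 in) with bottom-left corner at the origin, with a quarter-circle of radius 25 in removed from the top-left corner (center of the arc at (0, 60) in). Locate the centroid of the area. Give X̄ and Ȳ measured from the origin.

X̄ = 73.69 in, Ȳ = 28.80 in

plate: A = 140 × 60 = 8400.00, centroid at (70.00, 30.00).
removed quarter-circle: A = −¼π·25² = -490.87, centroid at (10.61, 49.39).
ΣA = 7909.13 in², ΣAX̄ = 582791.67 in³, ΣAȲ = 227755.90 in³.
X̄ = 582791.67/7909.13 = 73.69 in; Ȳ = 227755.90/7909.13 = 28.80 in.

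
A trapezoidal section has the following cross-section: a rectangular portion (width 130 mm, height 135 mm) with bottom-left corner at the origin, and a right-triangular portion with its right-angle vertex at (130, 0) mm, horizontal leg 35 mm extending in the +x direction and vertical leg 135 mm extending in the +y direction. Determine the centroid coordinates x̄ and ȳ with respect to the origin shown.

x̄ = 74.10 mm, ȳ = 64.83 mm

Part | A | x̄ᵢ | ȳᵢ | A·x̄ᵢ | A·ȳᵢ
rectangular portion | 17550.00 | 65.00 | 67.50 | 1140750.00 | 1184625.00
triangular portion | 2362.50 | 141.67 | 45.00 | 334687.50 | 106312.50
Σ | 19912.50 |  |  | 1475437.50 | 1290937.50
x̄ = 1475437.50 / 19912.50 = 74.10 mm
ȳ = 1290937.50 / 19912.50 = 64.83 mm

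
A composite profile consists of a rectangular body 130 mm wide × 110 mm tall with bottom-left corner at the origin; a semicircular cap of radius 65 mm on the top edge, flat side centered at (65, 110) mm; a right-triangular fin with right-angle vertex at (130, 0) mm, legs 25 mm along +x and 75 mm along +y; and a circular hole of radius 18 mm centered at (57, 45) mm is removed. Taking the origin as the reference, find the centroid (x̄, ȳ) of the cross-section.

rectangular body: A = 130 × 110 = 14300.00, centroid at (65.00, 55.00).
semicircular top: A = ½π·65² = 6636.61, centroid at (65.00, 137.59).
triangular fin: A = ½·25·75 = 937.50, centroid at (138.33, 25.00).
hole: A = −π·18² = -1017.88, centroid at (57.00, 45.00).
ΣA = 20856.24 mm², ΣAx̄ = 1432548.51 mm³, ΣAȳ = 1677244.01 mm³.
x̄ = 1432548.51/20856.24 = 68.69 mm; ȳ = 1677244.01/20856.24 = 80.42 mm.

x̄ = 68.69 mm, ȳ = 80.42 mm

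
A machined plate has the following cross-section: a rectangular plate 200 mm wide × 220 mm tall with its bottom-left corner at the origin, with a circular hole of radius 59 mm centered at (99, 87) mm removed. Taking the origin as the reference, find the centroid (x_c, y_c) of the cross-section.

plate: A = 200 × 220 = 44000.00, centroid at (100.00, 110.00).
hole: A = −π·59² = -10935.88, centroid at (99.00, 87.00).
ΣA = 33064.12 mm², ΣAx_c = 3317347.48 mm³, ΣAy_c = 3888578.09 mm³.
x_c = 3317347.48/33064.12 = 100.33 mm; y_c = 3888578.09/33064.12 = 117.61 mm.

x_c = 100.33 mm, y_c = 117.61 mm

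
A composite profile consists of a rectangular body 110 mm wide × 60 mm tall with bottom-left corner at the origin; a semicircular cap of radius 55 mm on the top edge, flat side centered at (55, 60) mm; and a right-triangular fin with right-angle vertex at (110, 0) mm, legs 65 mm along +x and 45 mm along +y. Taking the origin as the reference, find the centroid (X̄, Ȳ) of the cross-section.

X̄ = 63.75 mm, Ȳ = 48.07 mm

Part | A | x̄ᵢ | ȳᵢ | A·x̄ᵢ | A·ȳᵢ
rectangular body | 6600.00 | 55.00 | 30.00 | 363000.00 | 198000.00
semicircular top | 4751.66 | 55.00 | 83.34 | 261341.24 | 396016.20
triangular fin | 1462.50 | 131.67 | 15.00 | 192562.50 | 21937.50
Σ | 12814.16 |  |  | 816903.74 | 615953.70
X̄ = 816903.74 / 12814.16 = 63.75 mm
Ȳ = 615953.70 / 12814.16 = 48.07 mm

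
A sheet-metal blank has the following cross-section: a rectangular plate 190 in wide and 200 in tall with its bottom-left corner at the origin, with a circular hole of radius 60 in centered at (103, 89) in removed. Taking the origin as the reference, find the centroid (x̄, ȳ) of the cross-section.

x̄ = 91.61 in, ȳ = 104.66 in

plate: A = 190 × 200 = 38000.00, centroid at (95.00, 100.00).
hole: A = −π·60² = -11309.73, centroid at (103.00, 89.00).
ΣA = 26690.27 in²
ΣAx̄ = (38000.00)(95.00) + (-11309.73)(103.00) = 2445097.44 in³
ΣAȳ = (38000.00)(100.00) + (-11309.73)(89.00) = 2793433.71 in³
x̄ = 2445097.44 / 26690.27 = 91.61 in
ȳ = 2793433.71 / 26690.27 = 104.66 in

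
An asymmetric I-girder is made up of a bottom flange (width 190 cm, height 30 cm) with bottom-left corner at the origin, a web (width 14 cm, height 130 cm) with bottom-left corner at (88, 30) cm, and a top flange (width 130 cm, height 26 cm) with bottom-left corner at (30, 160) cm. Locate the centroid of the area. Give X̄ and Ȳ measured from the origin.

Part | A | x̄ᵢ | ȳᵢ | A·x̄ᵢ | A·ȳᵢ
bottom flange | 5700.00 | 95.00 | 15.00 | 541500.00 | 85500.00
web | 1820.00 | 95.00 | 95.00 | 172900.00 | 172900.00
top flange | 3380.00 | 95.00 | 173.00 | 321100.00 | 584740.00
Σ | 10900.00 |  |  | 1035500.00 | 843140.00
X̄ = 1035500.00 / 10900.00 = 95.00 cm
Ȳ = 843140.00 / 10900.00 = 77.35 cm

X̄ = 95.00 cm, Ȳ = 77.35 cm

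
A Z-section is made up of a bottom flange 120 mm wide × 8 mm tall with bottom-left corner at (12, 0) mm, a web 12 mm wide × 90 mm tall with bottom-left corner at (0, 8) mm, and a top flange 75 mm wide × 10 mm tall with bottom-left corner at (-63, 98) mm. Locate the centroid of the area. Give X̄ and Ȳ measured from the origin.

bottom flange: A = 120 × 8 = 960.00, centroid at (72.00, 4.00).
web: A = 12 × 90 = 1080.00, centroid at (6.00, 53.00).
top flange: A = 75 × 10 = 750.00, centroid at (-25.50, 103.00).
ΣA = 2790.00 mm², ΣAX̄ = 56475.00 mm³, ΣAȲ = 138330.00 mm³.
X̄ = 56475.00/2790.00 = 20.24 mm; Ȳ = 138330.00/2790.00 = 49.58 mm.

X̄ = 20.24 mm, Ȳ = 49.58 mm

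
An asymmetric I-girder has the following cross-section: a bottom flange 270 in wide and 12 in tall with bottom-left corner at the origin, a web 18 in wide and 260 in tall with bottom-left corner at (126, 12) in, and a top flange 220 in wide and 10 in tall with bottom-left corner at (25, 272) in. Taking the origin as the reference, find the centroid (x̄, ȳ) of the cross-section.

x̄ = 135.00 in, ȳ = 127.81 in

bottom flange: A = 270 × 12 = 3240.00, centroid at (135.00, 6.00).
web: A = 18 × 260 = 4680.00, centroid at (135.00, 142.00).
top flange: A = 220 × 10 = 2200.00, centroid at (135.00, 277.00).
ΣA = 10120.00 in²
ΣAx̄ = (3240.00)(135.00) + (4680.00)(135.00) + (2200.00)(135.00) = 1366200.00 in³
ΣAȳ = (3240.00)(6.00) + (4680.00)(142.00) + (2200.00)(277.00) = 1293400.00 in³
x̄ = 1366200.00 / 10120.00 = 135.00 in
ȳ = 1293400.00 / 10120.00 = 127.81 in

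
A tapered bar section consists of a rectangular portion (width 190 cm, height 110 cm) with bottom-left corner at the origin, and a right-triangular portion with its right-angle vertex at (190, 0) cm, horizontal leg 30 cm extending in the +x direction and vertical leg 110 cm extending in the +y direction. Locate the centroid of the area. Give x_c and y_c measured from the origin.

x_c = 102.68 cm, y_c = 53.66 cm

rectangular portion: A = 190 × 110 = 20900.00, centroid at (95.00, 55.00).
triangular portion: A = ½·30·110 = 1650.00, centroid at (200.00, 36.67).
ΣA = 22550.00 cm², ΣAx_c = 2315500.00 cm³, ΣAy_c = 1210000.00 cm³.
x_c = 2315500.00/22550.00 = 102.68 cm; y_c = 1210000.00/22550.00 = 53.66 cm.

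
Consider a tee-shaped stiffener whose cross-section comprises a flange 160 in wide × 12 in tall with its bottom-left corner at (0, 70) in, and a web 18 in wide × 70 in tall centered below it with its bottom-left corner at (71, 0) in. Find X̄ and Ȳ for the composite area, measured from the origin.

X̄ = 80.00 in, Ȳ = 59.75 in

Part | A | x̄ᵢ | ȳᵢ | A·x̄ᵢ | A·ȳᵢ
web | 1260.00 | 80.00 | 35.00 | 100800.00 | 44100.00
flange | 1920.00 | 80.00 | 76.00 | 153600.00 | 145920.00
Σ | 3180.00 |  |  | 254400.00 | 190020.00
X̄ = 254400.00 / 3180.00 = 80.00 in
Ȳ = 190020.00 / 3180.00 = 59.75 in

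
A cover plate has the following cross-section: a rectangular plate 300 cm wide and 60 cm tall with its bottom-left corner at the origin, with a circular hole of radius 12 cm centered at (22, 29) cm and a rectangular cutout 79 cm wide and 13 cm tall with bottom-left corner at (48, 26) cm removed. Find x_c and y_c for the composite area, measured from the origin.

Part | A | x̄ᵢ | ȳᵢ | A·x̄ᵢ | A·ȳᵢ
plate | 18000.00 | 150.00 | 30.00 | 2700000.00 | 540000.00
hole 1 | -452.39 | 22.00 | 29.00 | -9952.57 | -13119.29
hole 2 | -1027.00 | 87.50 | 32.50 | -89862.50 | -33377.50
Σ | 16520.61 |  |  | 2600184.93 | 493503.21
x_c = 2600184.93 / 16520.61 = 157.39 cm
y_c = 493503.21 / 16520.61 = 29.87 cm

x_c = 157.39 cm, y_c = 29.87 cm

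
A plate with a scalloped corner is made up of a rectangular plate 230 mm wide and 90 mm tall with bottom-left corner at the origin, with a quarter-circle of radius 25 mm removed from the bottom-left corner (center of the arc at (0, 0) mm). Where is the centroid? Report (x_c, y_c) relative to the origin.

Part | A | x̄ᵢ | ȳᵢ | A·x̄ᵢ | A·ȳᵢ
plate | 20700.00 | 115.00 | 45.00 | 2380500.00 | 931500.00
removed quarter-circle | -490.87 | 10.61 | 10.61 | -5208.33 | -5208.33
Σ | 20209.13 |  |  | 2375291.67 | 926291.67
x_c = 2375291.67 / 20209.13 = 117.54 mm
y_c = 926291.67 / 20209.13 = 45.84 mm

x_c = 117.54 mm, y_c = 45.84 mm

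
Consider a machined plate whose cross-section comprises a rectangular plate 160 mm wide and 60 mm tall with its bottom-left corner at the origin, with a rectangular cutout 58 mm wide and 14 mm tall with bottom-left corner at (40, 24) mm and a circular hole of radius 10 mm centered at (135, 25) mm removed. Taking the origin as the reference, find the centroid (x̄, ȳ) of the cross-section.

x̄ = 79.01 mm, ȳ = 30.09 mm

plate: A = 160 × 60 = 9600.00, centroid at (80.00, 30.00).
hole 1: A = −(58 × 14) = -812.00, centroid at (69.00, 31.00).
hole 2: A = −π·10² = -314.16, centroid at (135.00, 25.00).
ΣA = 8473.84 mm²
ΣAx̄ = (9600.00)(80.00) + (-812.00)(69.00) + (-314.16)(135.00) = 669560.50 mm³
ΣAȳ = (9600.00)(30.00) + (-812.00)(31.00) + (-314.16)(25.00) = 254974.02 mm³
x̄ = 669560.50 / 8473.84 = 79.01 mm
ȳ = 254974.02 / 8473.84 = 30.09 mm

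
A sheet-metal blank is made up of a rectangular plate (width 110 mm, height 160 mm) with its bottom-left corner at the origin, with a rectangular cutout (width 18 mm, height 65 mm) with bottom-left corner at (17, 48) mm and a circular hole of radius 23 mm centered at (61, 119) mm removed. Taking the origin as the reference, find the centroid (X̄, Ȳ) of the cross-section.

X̄ = 56.62 mm, Ȳ = 75.57 mm

Part | A | x̄ᵢ | ȳᵢ | A·x̄ᵢ | A·ȳᵢ
plate | 17600.00 | 55.00 | 80.00 | 968000.00 | 1408000.00
hole 1 | -1170.00 | 26.00 | 80.50 | -30420.00 | -94185.00
hole 2 | -1661.90 | 61.00 | 119.00 | -101376.05 | -197766.40
Σ | 14768.10 |  |  | 836203.95 | 1116048.60
X̄ = 836203.95 / 14768.10 = 56.62 mm
Ȳ = 1116048.60 / 14768.10 = 75.57 mm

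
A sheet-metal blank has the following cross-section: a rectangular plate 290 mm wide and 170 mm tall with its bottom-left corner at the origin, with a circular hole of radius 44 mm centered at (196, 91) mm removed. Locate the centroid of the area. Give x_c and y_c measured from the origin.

x_c = 137.82 mm, y_c = 84.16 mm

plate: A = 290 × 170 = 49300.00, centroid at (145.00, 85.00).
hole: A = −π·44² = -6082.12, centroid at (196.00, 91.00).
ΣA = 43217.88 mm², ΣAx_c = 5956403.82 mm³, ΣAy_c = 3637026.77 mm³.
x_c = 5956403.82/43217.88 = 137.82 mm; y_c = 3637026.77/43217.88 = 84.16 mm.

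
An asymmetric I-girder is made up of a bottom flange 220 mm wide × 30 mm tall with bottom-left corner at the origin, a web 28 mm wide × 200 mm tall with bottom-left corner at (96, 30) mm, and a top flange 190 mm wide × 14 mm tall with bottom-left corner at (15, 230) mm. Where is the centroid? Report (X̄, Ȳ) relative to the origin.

X̄ = 110.00 mm, Ȳ = 98.08 mm

bottom flange: A = 220 × 30 = 6600.00, centroid at (110.00, 15.00).
web: A = 28 × 200 = 5600.00, centroid at (110.00, 130.00).
top flange: A = 190 × 14 = 2660.00, centroid at (110.00, 237.00).
ΣA = 14860.00 mm², ΣAX̄ = 1634600.00 mm³, ΣAȲ = 1457420.00 mm³.
X̄ = 1634600.00/14860.00 = 110.00 mm; Ȳ = 1457420.00/14860.00 = 98.08 mm.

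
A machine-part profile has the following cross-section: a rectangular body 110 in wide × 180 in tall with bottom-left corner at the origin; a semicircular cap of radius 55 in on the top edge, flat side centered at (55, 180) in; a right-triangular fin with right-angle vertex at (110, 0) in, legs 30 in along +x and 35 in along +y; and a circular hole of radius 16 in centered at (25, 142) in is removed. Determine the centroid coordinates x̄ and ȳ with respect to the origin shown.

Part | A | x̄ᵢ | ȳᵢ | A·x̄ᵢ | A·ȳᵢ
rectangular body | 19800.00 | 55.00 | 90.00 | 1089000.00 | 1782000.00
semicircular top | 4751.66 | 55.00 | 203.34 | 261341.24 | 966215.27
triangular fin | 525.00 | 120.00 | 11.67 | 63000.00 | 6125.00
hole | -804.25 | 25.00 | 142.00 | -20106.19 | -114203.18
Σ | 24272.41 |  |  | 1393235.05 | 2640137.09
x̄ = 1393235.05 / 24272.41 = 57.40 in
ȳ = 2640137.09 / 24272.41 = 108.77 in

x̄ = 57.40 in, ȳ = 108.77 in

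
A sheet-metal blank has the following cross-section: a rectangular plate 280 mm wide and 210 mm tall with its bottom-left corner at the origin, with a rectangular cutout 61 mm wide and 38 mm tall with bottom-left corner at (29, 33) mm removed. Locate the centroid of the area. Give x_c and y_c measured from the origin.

Part | A | x̄ᵢ | ȳᵢ | A·x̄ᵢ | A·ȳᵢ
plate | 58800.00 | 140.00 | 105.00 | 8232000.00 | 6174000.00
hole | -2318.00 | 59.50 | 52.00 | -137921.00 | -120536.00
Σ | 56482.00 |  |  | 8094079.00 | 6053464.00
x_c = 8094079.00 / 56482.00 = 143.30 mm
y_c = 6053464.00 / 56482.00 = 107.18 mm

x_c = 143.30 mm, y_c = 107.18 mm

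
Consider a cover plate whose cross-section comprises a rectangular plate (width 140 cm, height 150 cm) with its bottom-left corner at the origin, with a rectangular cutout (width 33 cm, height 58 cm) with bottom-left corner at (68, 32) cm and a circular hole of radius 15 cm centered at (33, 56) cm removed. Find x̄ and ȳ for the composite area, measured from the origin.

x̄ = 69.91 cm, ȳ = 77.19 cm

plate: A = 140 × 150 = 21000.00, centroid at (70.00, 75.00).
hole 1: A = −(33 × 58) = -1914.00, centroid at (84.50, 61.00).
hole 2: A = −π·15² = -706.86, centroid at (33.00, 56.00).
ΣA = 18379.14 cm², ΣAx̄ = 1284940.67 cm³, ΣAȳ = 1418661.93 cm³.
x̄ = 1284940.67/18379.14 = 69.91 cm; ȳ = 1418661.93/18379.14 = 77.19 cm.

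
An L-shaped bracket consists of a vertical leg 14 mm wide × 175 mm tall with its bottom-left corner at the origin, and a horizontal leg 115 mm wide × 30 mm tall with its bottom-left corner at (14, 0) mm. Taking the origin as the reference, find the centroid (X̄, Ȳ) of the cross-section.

X̄ = 44.72 mm, Ȳ = 45.11 mm

Part | A | x̄ᵢ | ȳᵢ | A·x̄ᵢ | A·ȳᵢ
vertical leg | 2450.00 | 7.00 | 87.50 | 17150.00 | 214375.00
horizontal leg | 3450.00 | 71.50 | 15.00 | 246675.00 | 51750.00
Σ | 5900.00 |  |  | 263825.00 | 266125.00
X̄ = 263825.00 / 5900.00 = 44.72 mm
Ȳ = 266125.00 / 5900.00 = 45.11 mm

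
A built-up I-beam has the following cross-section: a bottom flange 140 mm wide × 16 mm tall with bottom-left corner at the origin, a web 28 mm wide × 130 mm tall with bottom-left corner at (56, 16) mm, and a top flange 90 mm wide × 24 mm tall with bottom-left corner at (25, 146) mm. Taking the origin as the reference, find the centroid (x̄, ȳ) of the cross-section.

bottom flange: A = 140 × 16 = 2240.00, centroid at (70.00, 8.00).
web: A = 28 × 130 = 3640.00, centroid at (70.00, 81.00).
top flange: A = 90 × 24 = 2160.00, centroid at (70.00, 158.00).
ΣA = 8040.00 mm², ΣAx̄ = 562800.00 mm³, ΣAȳ = 654040.00 mm³.
x̄ = 562800.00/8040.00 = 70.00 mm; ȳ = 654040.00/8040.00 = 81.35 mm.

x̄ = 70.00 mm, ȳ = 81.35 mm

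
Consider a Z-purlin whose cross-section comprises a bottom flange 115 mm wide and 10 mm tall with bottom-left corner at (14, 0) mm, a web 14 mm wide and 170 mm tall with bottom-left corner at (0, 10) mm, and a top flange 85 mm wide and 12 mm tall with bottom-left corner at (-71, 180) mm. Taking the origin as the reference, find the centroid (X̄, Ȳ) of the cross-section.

bottom flange: A = 115 × 10 = 1150.00, centroid at (71.50, 5.00).
web: A = 14 × 170 = 2380.00, centroid at (7.00, 95.00).
top flange: A = 85 × 12 = 1020.00, centroid at (-28.50, 186.00).
ΣA = 4550.00 mm², ΣAX̄ = 69815.00 mm³, ΣAȲ = 421570.00 mm³.
X̄ = 69815.00/4550.00 = 15.34 mm; Ȳ = 421570.00/4550.00 = 92.65 mm.

X̄ = 15.34 mm, Ȳ = 92.65 mm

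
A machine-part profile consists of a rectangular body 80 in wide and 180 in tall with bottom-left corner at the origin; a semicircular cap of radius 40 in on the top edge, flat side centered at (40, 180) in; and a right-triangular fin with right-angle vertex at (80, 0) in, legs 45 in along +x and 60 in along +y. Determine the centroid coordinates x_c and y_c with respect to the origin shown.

x_c = 44.07 in, y_c = 99.55 in

rectangular body: A = 80 × 180 = 14400.00, centroid at (40.00, 90.00).
semicircular top: A = ½π·40² = 2513.27, centroid at (40.00, 196.98).
triangular fin: A = ½·45·60 = 1350.00, centroid at (95.00, 20.00).
ΣA = 18263.27 in², ΣAx_c = 804780.96 in³, ΣAy_c = 1818056.01 in³.
x_c = 804780.96/18263.27 = 44.07 in; y_c = 1818056.01/18263.27 = 99.55 in.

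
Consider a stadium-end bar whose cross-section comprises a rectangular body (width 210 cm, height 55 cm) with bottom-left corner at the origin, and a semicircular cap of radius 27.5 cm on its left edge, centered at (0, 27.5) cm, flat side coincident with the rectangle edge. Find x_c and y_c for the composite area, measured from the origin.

x_c = 94.12 cm, y_c = 27.50 cm

Part | A | x̄ᵢ | ȳᵢ | A·x̄ᵢ | A·ȳᵢ
rectangular body | 11550.00 | 105.00 | 27.50 | 1212750.00 | 317625.00
semicircular end | 1187.91 | -11.67 | 27.50 | -13864.58 | 32667.65
Σ | 12737.91 |  |  | 1198885.42 | 350292.65
x_c = 1198885.42 / 12737.91 = 94.12 cm
y_c = 350292.65 / 12737.91 = 27.50 cm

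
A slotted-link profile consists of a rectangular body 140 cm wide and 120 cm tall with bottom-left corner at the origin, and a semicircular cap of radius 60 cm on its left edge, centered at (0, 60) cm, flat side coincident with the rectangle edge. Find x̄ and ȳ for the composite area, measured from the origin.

rectangular body: A = 140 × 120 = 16800.00, centroid at (70.00, 60.00).
semicircular end: A = ½π·60² = 5654.87, centroid at (-25.46, 60.00).
ΣA = 22454.87 cm², ΣAx̄ = 1032000.00 cm³, ΣAȳ = 1347292.01 cm³.
x̄ = 1032000.00/22454.87 = 45.96 cm; ȳ = 1347292.01/22454.87 = 60.00 cm.

x̄ = 45.96 cm, ȳ = 60.00 cm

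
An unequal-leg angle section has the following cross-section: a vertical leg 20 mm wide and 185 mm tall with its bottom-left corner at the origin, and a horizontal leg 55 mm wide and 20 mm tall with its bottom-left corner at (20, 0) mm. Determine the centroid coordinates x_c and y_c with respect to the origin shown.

vertical leg: A = 20 × 185 = 3700.00, centroid at (10.00, 92.50).
horizontal leg: A = 55 × 20 = 1100.00, centroid at (47.50, 10.00).
ΣA = 4800.00 mm²
ΣAx_c = (3700.00)(10.00) + (1100.00)(47.50) = 89250.00 mm³
ΣAy_c = (3700.00)(92.50) + (1100.00)(10.00) = 353250.00 mm³
x_c = 89250.00 / 4800.00 = 18.59 mm
y_c = 353250.00 / 4800.00 = 73.59 mm

x_c = 18.59 mm, y_c = 73.59 mm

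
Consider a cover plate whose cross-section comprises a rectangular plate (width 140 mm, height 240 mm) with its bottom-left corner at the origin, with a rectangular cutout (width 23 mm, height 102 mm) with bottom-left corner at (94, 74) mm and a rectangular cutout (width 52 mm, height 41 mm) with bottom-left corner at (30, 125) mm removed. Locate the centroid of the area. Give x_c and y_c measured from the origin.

x_c = 68.17 mm, y_c = 117.73 mm

Part | A | x̄ᵢ | ȳᵢ | A·x̄ᵢ | A·ȳᵢ
plate | 33600.00 | 70.00 | 120.00 | 2352000.00 | 4032000.00
hole 1 | -2346.00 | 105.50 | 125.00 | -247503.00 | -293250.00
hole 2 | -2132.00 | 56.00 | 145.50 | -119392.00 | -310206.00
Σ | 29122.00 |  |  | 1985105.00 | 3428544.00
x_c = 1985105.00 / 29122.00 = 68.17 mm
y_c = 3428544.00 / 29122.00 = 117.73 mm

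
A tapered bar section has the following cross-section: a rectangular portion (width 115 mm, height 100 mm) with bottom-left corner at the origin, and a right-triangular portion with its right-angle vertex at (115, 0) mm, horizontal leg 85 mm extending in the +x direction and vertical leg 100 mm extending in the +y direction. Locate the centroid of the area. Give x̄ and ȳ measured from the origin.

x̄ = 80.66 mm, ȳ = 45.50 mm

rectangular portion: A = 115 × 100 = 11500.00, centroid at (57.50, 50.00).
triangular portion: A = ½·85·100 = 4250.00, centroid at (143.33, 33.33).
ΣA = 15750.00 mm², ΣAx̄ = 1270416.67 mm³, ΣAȳ = 716666.67 mm³.
x̄ = 1270416.67/15750.00 = 80.66 mm; ȳ = 716666.67/15750.00 = 45.50 mm.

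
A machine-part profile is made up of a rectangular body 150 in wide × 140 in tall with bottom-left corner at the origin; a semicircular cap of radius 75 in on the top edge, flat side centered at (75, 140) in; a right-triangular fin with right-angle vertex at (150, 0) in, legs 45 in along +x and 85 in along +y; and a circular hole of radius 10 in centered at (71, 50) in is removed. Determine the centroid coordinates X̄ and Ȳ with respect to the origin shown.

Part | A | x̄ᵢ | ȳᵢ | A·x̄ᵢ | A·ȳᵢ
rectangular body | 21000.00 | 75.00 | 70.00 | 1575000.00 | 1470000.00
semicircular top | 8835.73 | 75.00 | 171.83 | 662679.70 | 1518252.11
triangular fin | 1912.50 | 165.00 | 28.33 | 315562.50 | 54187.50
hole | -314.16 | 71.00 | 50.00 | -22305.31 | -15707.96
Σ | 31434.07 |  |  | 2530936.89 | 3026731.64
X̄ = 2530936.89 / 31434.07 = 80.52 in
Ȳ = 3026731.64 / 31434.07 = 96.29 in

X̄ = 80.52 in, Ȳ = 96.29 in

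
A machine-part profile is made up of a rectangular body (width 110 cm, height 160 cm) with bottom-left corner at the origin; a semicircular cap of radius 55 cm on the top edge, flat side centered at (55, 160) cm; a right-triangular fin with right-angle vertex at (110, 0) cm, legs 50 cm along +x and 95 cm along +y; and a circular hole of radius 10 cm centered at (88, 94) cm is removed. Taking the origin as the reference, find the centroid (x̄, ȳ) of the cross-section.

x̄ = 61.55 cm, ȳ = 95.23 cm

rectangular body: A = 110 × 160 = 17600.00, centroid at (55.00, 80.00).
semicircular top: A = ½π·55² = 4751.66, centroid at (55.00, 183.34).
triangular fin: A = ½·50·95 = 2375.00, centroid at (126.67, 31.67).
hole: A = −π·10² = -314.16, centroid at (88.00, 94.00).
ΣA = 24412.50 cm²
ΣAx̄ = (17600.00)(55.00) + (4751.66)(55.00) + (2375.00)(126.67) + (-314.16)(88.00) = 1502528.56 cm³
ΣAȳ = (17600.00)(80.00) + (4751.66)(183.34) + (2375.00)(31.67) + (-314.16)(94.00) = 2324859.45 cm³
x̄ = 1502528.56 / 24412.50 = 61.55 cm
ȳ = 2324859.45 / 24412.50 = 95.23 cm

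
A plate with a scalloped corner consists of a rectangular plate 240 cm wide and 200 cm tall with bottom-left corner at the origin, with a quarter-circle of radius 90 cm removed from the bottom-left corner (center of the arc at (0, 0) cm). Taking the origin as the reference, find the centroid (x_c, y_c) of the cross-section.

plate: A = 240 × 200 = 48000.00, centroid at (120.00, 100.00).
removed quarter-circle: A = −¼π·90² = -6361.73, centroid at (38.20, 38.20).
ΣA = 41638.27 cm²
ΣAx_c = (48000.00)(120.00) + (-6361.73)(38.20) = 5517000.00 cm³
ΣAy_c = (48000.00)(100.00) + (-6361.73)(38.20) = 4557000.00 cm³
x_c = 5517000.00 / 41638.27 = 132.50 cm
y_c = 4557000.00 / 41638.27 = 109.44 cm

x_c = 132.50 cm, y_c = 109.44 cm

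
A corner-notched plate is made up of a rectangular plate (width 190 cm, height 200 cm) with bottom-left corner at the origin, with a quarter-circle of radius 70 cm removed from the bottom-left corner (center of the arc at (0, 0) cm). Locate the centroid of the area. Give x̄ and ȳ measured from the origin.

x̄ = 102.36 cm, ȳ = 107.92 cm

plate: A = 190 × 200 = 38000.00, centroid at (95.00, 100.00).
removed quarter-circle: A = −¼π·70² = -3848.45, centroid at (29.71, 29.71).
ΣA = 34151.55 cm²
ΣAx̄ = (38000.00)(95.00) + (-3848.45)(29.71) = 3495666.67 cm³
ΣAȳ = (38000.00)(100.00) + (-3848.45)(29.71) = 3685666.67 cm³
x̄ = 3495666.67 / 34151.55 = 102.36 cm
ȳ = 3685666.67 / 34151.55 = 107.92 cm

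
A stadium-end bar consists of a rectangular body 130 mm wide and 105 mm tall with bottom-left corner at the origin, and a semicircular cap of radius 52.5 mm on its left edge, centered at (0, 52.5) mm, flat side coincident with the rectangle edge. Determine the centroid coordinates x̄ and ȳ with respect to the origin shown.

Part | A | x̄ᵢ | ȳᵢ | A·x̄ᵢ | A·ȳᵢ
rectangular body | 13650.00 | 65.00 | 52.50 | 887250.00 | 716625.00
semicircular end | 4329.51 | -22.28 | 52.50 | -96468.75 | 227299.14
Σ | 17979.51 |  |  | 790781.25 | 943924.14
x̄ = 790781.25 / 17979.51 = 43.98 mm
ȳ = 943924.14 / 17979.51 = 52.50 mm

x̄ = 43.98 mm, ȳ = 52.50 mm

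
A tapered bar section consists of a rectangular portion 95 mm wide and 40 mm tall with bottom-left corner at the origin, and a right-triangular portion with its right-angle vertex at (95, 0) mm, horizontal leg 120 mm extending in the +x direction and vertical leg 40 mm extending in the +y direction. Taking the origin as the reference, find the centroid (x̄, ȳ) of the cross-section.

rectangular portion: A = 95 × 40 = 3800.00, centroid at (47.50, 20.00).
triangular portion: A = ½·120·40 = 2400.00, centroid at (135.00, 13.33).
ΣA = 6200.00 mm², ΣAx̄ = 504500.00 mm³, ΣAȳ = 108000.00 mm³.
x̄ = 504500.00/6200.00 = 81.37 mm; ȳ = 108000.00/6200.00 = 17.42 mm.

x̄ = 81.37 mm, ȳ = 17.42 mm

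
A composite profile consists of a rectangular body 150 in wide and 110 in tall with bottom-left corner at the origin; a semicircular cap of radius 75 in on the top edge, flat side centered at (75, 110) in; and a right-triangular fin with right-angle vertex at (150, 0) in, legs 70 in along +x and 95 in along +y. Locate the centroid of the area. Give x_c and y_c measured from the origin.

x_c = 86.41 in, y_c = 79.06 in

rectangular body: A = 150 × 110 = 16500.00, centroid at (75.00, 55.00).
semicircular top: A = ½π·75² = 8835.73, centroid at (75.00, 141.83).
triangular fin: A = ½·70·95 = 3325.00, centroid at (173.33, 31.67).
ΣA = 28660.73 in²
ΣAx_c = (16500.00)(75.00) + (8835.73)(75.00) + (3325.00)(173.33) = 2476513.03 in³
ΣAy_c = (16500.00)(55.00) + (8835.73)(141.83) + (3325.00)(31.67) = 2265971.89 in³
x_c = 2476513.03 / 28660.73 = 86.41 in
y_c = 2265971.89 / 28660.73 = 79.06 in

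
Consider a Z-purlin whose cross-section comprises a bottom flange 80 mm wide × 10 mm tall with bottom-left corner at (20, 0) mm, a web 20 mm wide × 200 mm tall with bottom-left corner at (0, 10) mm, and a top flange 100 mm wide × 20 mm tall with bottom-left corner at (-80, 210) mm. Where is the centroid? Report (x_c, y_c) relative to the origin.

bottom flange: A = 80 × 10 = 800.00, centroid at (60.00, 5.00).
web: A = 20 × 200 = 4000.00, centroid at (10.00, 110.00).
top flange: A = 100 × 20 = 2000.00, centroid at (-30.00, 220.00).
ΣA = 6800.00 mm², ΣAx_c = 28000.00 mm³, ΣAy_c = 884000.00 mm³.
x_c = 28000.00/6800.00 = 4.12 mm; y_c = 884000.00/6800.00 = 130.00 mm.

x_c = 4.12 mm, y_c = 130.00 mm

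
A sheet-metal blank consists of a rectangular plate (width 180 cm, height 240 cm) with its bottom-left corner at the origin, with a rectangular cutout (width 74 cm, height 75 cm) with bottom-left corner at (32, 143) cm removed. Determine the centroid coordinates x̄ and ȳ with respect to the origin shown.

plate: A = 180 × 240 = 43200.00, centroid at (90.00, 120.00).
hole: A = −(74 × 75) = -5550.00, centroid at (69.00, 180.50).
ΣA = 37650.00 cm²
ΣAx̄ = (43200.00)(90.00) + (-5550.00)(69.00) = 3505050.00 cm³
ΣAȳ = (43200.00)(120.00) + (-5550.00)(180.50) = 4182225.00 cm³
x̄ = 3505050.00 / 37650.00 = 93.10 cm
ȳ = 4182225.00 / 37650.00 = 111.08 cm

x̄ = 93.10 cm, ȳ = 111.08 cm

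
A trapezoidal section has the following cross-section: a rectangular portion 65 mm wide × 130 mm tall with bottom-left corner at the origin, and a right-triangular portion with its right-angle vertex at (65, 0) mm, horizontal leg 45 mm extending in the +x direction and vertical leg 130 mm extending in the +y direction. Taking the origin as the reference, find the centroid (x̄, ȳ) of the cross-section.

rectangular portion: A = 65 × 130 = 8450.00, centroid at (32.50, 65.00).
triangular portion: A = ½·45·130 = 2925.00, centroid at (80.00, 43.33).
ΣA = 11375.00 mm², ΣAx̄ = 508625.00 mm³, ΣAȳ = 676000.00 mm³.
x̄ = 508625.00/11375.00 = 44.71 mm; ȳ = 676000.00/11375.00 = 59.43 mm.

x̄ = 44.71 mm, ȳ = 59.43 mm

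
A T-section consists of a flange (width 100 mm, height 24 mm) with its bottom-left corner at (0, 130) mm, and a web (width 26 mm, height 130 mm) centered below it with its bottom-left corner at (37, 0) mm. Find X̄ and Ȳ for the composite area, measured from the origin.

X̄ = 50.00 mm, Ȳ = 96.97 mm

web: A = 26 × 130 = 3380.00, centroid at (50.00, 65.00).
flange: A = 100 × 24 = 2400.00, centroid at (50.00, 142.00).
ΣA = 5780.00 mm², ΣAX̄ = 289000.00 mm³, ΣAȲ = 560500.00 mm³.
X̄ = 289000.00/5780.00 = 50.00 mm; Ȳ = 560500.00/5780.00 = 96.97 mm.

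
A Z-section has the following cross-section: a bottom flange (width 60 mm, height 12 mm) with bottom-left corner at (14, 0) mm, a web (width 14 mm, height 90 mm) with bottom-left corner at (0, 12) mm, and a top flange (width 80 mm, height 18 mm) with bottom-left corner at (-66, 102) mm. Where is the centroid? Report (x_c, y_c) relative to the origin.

x_c = 0.89 mm, y_c = 69.00 mm

bottom flange: A = 60 × 12 = 720.00, centroid at (44.00, 6.00).
web: A = 14 × 90 = 1260.00, centroid at (7.00, 57.00).
top flange: A = 80 × 18 = 1440.00, centroid at (-26.00, 111.00).
ΣA = 3420.00 mm²
ΣAx_c = (720.00)(44.00) + (1260.00)(7.00) + (1440.00)(-26.00) = 3060.00 mm³
ΣAy_c = (720.00)(6.00) + (1260.00)(57.00) + (1440.00)(111.00) = 235980.00 mm³
x_c = 3060.00 / 3420.00 = 0.89 mm
y_c = 235980.00 / 3420.00 = 69.00 mm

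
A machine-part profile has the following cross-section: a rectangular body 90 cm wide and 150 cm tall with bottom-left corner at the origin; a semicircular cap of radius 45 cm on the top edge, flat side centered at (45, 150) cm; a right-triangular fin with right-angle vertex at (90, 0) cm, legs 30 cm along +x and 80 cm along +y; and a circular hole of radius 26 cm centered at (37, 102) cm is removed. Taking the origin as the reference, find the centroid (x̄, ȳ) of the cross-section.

x̄ = 50.27 cm, ȳ = 86.68 cm

Part | A | x̄ᵢ | ȳᵢ | A·x̄ᵢ | A·ȳᵢ
rectangular body | 13500.00 | 45.00 | 75.00 | 607500.00 | 1012500.00
semicircular top | 3180.86 | 45.00 | 169.10 | 143138.82 | 537879.38
triangular fin | 1200.00 | 100.00 | 26.67 | 120000.00 | 32000.00
hole | -2123.72 | 37.00 | 102.00 | -78577.52 | -216619.10
Σ | 15757.15 |  |  | 792061.30 | 1365760.29
x̄ = 792061.30 / 15757.15 = 50.27 cm
ȳ = 1365760.29 / 15757.15 = 86.68 cm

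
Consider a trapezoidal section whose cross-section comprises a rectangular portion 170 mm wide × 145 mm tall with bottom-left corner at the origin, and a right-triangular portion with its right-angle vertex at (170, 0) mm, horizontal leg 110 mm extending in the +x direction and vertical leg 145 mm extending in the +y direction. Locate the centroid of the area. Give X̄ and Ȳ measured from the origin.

rectangular portion: A = 170 × 145 = 24650.00, centroid at (85.00, 72.50).
triangular portion: A = ½·110·145 = 7975.00, centroid at (206.67, 48.33).
ΣA = 32625.00 mm²
ΣAX̄ = (24650.00)(85.00) + (7975.00)(206.67) = 3743416.67 mm³
ΣAȲ = (24650.00)(72.50) + (7975.00)(48.33) = 2172583.33 mm³
X̄ = 3743416.67 / 32625.00 = 114.74 mm
Ȳ = 2172583.33 / 32625.00 = 66.59 mm

X̄ = 114.74 mm, Ȳ = 66.59 mm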